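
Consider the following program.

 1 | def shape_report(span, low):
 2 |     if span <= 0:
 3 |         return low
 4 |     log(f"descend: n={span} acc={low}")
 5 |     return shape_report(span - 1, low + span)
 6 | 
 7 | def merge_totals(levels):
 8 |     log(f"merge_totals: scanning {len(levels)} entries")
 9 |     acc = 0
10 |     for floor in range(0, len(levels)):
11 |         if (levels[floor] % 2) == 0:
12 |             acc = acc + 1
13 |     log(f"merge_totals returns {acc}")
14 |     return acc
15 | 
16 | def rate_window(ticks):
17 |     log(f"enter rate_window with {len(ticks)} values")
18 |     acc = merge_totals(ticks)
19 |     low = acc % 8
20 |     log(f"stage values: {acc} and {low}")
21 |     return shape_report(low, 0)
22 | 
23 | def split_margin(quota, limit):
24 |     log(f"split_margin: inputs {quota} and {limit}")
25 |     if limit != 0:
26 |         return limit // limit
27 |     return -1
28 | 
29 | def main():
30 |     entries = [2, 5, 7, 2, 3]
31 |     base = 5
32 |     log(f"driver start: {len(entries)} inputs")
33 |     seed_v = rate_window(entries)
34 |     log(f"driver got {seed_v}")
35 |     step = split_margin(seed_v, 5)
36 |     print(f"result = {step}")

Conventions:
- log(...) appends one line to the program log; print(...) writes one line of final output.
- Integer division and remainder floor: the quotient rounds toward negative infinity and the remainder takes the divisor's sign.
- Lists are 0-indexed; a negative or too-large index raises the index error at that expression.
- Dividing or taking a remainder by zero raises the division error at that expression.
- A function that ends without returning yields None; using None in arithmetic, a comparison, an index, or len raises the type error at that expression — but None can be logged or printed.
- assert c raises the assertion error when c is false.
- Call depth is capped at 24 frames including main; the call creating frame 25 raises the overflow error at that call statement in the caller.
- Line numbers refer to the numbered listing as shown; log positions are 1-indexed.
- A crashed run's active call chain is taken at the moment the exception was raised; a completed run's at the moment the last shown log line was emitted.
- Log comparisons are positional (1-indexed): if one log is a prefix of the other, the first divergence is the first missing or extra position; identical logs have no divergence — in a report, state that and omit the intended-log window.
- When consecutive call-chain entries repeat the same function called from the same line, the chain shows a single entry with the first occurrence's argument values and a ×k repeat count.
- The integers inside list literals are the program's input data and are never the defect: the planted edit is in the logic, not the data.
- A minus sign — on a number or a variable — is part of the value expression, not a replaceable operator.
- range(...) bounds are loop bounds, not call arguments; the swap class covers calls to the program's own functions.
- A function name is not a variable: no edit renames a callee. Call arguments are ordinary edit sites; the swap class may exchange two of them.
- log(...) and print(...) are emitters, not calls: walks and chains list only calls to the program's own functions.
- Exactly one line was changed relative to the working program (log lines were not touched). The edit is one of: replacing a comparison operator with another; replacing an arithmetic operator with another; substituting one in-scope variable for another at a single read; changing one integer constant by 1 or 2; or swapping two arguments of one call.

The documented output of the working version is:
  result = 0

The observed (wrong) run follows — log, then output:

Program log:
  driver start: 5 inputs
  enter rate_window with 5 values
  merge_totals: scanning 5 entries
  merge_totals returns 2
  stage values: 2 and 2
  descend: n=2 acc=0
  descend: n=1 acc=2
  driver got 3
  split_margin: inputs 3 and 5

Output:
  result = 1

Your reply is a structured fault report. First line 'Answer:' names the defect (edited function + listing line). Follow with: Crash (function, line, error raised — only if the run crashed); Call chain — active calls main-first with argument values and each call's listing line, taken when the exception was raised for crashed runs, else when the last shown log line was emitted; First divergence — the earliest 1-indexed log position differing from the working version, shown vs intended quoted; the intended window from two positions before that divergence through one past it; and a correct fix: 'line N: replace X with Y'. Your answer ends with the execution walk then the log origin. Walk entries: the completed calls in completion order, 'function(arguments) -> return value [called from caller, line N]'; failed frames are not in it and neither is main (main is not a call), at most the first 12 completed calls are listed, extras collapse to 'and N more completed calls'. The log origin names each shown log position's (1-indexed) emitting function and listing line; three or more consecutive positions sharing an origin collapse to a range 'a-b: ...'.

Answer: the defect is in split_margin at line 26.
Key observation: Log streams are identical — the defect surfaces only in the printed output.
Call chain: main -> split_margin(3, 5) (called at line 35).
First divergence: none (the log streams are identical).
Execution walk:
  merge_totals([2, 5, 7, 2, 3]) -> 2  [called from rate_window, line 18]
  shape_report(0, 3) -> 3  [called from shape_report, line 5]
  shape_report(1, 2) -> 3  [called from shape_report, line 5]
  shape_report(2, 0) -> 3  [called from rate_window, line 21]
  rate_window([2, 5, 7, 2, 3]) -> 3  [called from main, line 33]
  split_margin(3, 5) -> 1  [called from main, line 35]
Log origin:
  1: emitted by main (line 32)
  2: emitted by rate_window (line 17)
  3: emitted by merge_totals (line 8)
  4: emitted by merge_totals (line 13)
  5: emitted by rate_window (line 20)
  6: emitted by shape_report (line 4)
  7: emitted by shape_report (line 4)
  8: emitted by main (line 34)
  9: emitted by split_margin (line 24)
A correct fix: line 26: replace `limit // limit` with `quota // limit`.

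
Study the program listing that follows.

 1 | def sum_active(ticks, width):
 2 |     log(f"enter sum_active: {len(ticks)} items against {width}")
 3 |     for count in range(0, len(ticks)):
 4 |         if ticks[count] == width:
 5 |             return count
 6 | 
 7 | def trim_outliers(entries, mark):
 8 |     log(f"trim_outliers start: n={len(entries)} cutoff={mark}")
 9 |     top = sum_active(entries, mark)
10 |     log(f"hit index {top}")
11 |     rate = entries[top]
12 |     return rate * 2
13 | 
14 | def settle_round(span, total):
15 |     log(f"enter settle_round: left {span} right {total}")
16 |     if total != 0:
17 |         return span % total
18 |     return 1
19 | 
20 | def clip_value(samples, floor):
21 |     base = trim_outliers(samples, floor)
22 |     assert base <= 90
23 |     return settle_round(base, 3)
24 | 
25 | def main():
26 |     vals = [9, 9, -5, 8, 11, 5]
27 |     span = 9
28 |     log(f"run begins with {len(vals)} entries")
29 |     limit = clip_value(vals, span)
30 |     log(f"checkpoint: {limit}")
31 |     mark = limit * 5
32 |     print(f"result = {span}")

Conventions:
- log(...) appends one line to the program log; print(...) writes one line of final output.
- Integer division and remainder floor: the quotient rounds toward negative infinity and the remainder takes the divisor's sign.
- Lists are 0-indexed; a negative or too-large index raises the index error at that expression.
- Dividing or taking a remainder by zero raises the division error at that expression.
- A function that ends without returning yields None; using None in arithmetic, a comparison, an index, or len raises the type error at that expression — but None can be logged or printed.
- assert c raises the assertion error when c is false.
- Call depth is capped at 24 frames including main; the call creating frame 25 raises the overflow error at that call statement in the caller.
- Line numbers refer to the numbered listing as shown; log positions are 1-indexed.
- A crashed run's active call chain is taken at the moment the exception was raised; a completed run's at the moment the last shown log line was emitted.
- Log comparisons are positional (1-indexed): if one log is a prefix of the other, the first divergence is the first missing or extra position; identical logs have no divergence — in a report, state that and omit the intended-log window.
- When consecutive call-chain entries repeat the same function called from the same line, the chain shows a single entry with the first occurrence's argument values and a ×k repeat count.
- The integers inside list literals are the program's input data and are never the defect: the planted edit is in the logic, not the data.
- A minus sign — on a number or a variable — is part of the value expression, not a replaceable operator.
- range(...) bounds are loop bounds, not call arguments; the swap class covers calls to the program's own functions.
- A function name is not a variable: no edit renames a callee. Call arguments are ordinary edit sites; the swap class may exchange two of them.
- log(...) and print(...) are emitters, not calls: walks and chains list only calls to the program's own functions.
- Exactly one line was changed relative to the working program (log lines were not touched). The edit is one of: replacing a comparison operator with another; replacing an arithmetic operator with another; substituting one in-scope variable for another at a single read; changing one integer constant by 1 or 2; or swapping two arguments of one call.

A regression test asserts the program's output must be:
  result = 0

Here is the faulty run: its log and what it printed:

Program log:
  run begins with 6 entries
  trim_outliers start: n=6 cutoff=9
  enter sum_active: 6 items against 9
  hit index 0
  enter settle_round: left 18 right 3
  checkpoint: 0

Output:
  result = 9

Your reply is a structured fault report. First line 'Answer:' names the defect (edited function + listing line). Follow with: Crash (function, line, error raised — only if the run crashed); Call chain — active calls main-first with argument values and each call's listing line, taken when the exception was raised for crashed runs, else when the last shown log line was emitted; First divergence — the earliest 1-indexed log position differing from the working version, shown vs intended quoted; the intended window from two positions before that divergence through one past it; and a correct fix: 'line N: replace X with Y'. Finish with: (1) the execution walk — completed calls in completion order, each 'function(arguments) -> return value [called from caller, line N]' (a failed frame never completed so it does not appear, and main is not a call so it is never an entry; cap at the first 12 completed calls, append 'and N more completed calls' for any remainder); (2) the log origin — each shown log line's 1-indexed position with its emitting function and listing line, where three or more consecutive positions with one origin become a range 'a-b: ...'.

Answer: the defect is in main at line 32.
Key observation: The two runs log identically and part ways only at the printed values.
Call chain: main.
First divergence: none; the two logs match at every position.
Execution walk:
  sum_active([9, 9, -5, 8, 11, 5], 9) -> 0  [called from trim_outliers, line 9]
  trim_outliers([9, 9, -5, 8, 11, 5], 9) -> 18  [called from clip_value, line 21]
  settle_round(18, 3) -> 0  [called from clip_value, line 23]
  clip_value([9, 9, -5, 8, 11, 5], 9) -> 0  [called from main, line 29]
Log origins:
  1: emitted by main (line 28)
  2: emitted by trim_outliers (line 8)
  3: emitted by sum_active (line 2)
  4: emitted by trim_outliers (line 10)
  5: emitted by settle_round (line 15)
  6: emitted by main (line 30)
A correct fix: line 32: replace `span` with `mark`.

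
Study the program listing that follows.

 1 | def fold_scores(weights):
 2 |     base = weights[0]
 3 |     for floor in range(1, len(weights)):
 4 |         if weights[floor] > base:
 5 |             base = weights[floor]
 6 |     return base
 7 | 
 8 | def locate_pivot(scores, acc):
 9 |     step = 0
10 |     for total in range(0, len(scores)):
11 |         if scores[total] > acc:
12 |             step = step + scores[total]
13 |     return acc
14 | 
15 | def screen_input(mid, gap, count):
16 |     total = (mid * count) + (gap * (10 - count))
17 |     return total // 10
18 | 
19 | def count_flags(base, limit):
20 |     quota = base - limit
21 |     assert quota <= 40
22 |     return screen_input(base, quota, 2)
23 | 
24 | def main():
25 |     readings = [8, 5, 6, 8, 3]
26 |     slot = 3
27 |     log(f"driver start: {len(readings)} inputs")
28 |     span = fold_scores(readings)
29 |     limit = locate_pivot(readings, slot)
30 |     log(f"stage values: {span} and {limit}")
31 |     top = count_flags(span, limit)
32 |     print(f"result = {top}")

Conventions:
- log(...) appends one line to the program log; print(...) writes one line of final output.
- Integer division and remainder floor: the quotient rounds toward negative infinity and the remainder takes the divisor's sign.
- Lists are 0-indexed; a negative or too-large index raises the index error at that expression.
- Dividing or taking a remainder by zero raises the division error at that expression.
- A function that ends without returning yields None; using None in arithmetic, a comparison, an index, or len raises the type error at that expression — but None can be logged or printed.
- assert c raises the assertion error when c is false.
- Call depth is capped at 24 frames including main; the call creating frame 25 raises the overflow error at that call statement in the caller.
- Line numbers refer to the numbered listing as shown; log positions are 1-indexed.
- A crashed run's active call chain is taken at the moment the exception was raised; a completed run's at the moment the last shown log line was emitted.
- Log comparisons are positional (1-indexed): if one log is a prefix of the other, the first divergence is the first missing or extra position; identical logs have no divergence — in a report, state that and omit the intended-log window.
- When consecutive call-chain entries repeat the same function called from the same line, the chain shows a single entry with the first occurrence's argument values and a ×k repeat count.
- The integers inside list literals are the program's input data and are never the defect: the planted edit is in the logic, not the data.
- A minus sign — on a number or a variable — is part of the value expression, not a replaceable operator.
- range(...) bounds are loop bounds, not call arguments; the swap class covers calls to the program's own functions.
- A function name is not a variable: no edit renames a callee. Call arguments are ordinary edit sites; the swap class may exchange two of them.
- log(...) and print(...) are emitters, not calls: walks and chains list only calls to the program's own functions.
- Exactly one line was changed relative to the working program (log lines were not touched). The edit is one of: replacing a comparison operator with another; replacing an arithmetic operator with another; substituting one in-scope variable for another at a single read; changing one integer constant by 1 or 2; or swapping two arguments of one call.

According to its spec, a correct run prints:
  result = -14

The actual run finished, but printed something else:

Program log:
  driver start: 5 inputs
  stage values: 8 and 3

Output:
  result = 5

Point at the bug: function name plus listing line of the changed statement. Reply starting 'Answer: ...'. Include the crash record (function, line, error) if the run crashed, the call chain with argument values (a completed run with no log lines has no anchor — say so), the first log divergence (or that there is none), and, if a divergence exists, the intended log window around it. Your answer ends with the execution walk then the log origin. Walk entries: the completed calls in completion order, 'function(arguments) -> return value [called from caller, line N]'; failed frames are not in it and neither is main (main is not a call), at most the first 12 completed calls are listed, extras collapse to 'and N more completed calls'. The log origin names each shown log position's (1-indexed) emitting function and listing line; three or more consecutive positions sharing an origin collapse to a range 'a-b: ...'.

Answer: the defect is in locate_pivot at line 13.
Key fact: At log position 2 the runs split — shown 'stage values: 8 and 3', but the working version logs 'stage values: 8 and 27'.
Call chain: main.
First divergence: position 2 — shown 'stage values: 8 and 3', intended 'stage values: 8 and 27'.
Intended log window:
  1: driver start: 5 inputs
  2: stage values: 8 and 27
Execution walk:
  fold_scores([8, 5, 6, 8, 3]) -> 8  [called from main, line 28]
  locate_pivot([8, 5, 6, 8, 3], 3) -> 3  [called from main, line 29]
  screen_input(8, 5, 2) -> 5  [called from count_flags, line 22]
  count_flags(8, 3) -> 5  [called from main, line 31]
Log origin:
  1: logged in main at line 27
  2: logged in main at line 30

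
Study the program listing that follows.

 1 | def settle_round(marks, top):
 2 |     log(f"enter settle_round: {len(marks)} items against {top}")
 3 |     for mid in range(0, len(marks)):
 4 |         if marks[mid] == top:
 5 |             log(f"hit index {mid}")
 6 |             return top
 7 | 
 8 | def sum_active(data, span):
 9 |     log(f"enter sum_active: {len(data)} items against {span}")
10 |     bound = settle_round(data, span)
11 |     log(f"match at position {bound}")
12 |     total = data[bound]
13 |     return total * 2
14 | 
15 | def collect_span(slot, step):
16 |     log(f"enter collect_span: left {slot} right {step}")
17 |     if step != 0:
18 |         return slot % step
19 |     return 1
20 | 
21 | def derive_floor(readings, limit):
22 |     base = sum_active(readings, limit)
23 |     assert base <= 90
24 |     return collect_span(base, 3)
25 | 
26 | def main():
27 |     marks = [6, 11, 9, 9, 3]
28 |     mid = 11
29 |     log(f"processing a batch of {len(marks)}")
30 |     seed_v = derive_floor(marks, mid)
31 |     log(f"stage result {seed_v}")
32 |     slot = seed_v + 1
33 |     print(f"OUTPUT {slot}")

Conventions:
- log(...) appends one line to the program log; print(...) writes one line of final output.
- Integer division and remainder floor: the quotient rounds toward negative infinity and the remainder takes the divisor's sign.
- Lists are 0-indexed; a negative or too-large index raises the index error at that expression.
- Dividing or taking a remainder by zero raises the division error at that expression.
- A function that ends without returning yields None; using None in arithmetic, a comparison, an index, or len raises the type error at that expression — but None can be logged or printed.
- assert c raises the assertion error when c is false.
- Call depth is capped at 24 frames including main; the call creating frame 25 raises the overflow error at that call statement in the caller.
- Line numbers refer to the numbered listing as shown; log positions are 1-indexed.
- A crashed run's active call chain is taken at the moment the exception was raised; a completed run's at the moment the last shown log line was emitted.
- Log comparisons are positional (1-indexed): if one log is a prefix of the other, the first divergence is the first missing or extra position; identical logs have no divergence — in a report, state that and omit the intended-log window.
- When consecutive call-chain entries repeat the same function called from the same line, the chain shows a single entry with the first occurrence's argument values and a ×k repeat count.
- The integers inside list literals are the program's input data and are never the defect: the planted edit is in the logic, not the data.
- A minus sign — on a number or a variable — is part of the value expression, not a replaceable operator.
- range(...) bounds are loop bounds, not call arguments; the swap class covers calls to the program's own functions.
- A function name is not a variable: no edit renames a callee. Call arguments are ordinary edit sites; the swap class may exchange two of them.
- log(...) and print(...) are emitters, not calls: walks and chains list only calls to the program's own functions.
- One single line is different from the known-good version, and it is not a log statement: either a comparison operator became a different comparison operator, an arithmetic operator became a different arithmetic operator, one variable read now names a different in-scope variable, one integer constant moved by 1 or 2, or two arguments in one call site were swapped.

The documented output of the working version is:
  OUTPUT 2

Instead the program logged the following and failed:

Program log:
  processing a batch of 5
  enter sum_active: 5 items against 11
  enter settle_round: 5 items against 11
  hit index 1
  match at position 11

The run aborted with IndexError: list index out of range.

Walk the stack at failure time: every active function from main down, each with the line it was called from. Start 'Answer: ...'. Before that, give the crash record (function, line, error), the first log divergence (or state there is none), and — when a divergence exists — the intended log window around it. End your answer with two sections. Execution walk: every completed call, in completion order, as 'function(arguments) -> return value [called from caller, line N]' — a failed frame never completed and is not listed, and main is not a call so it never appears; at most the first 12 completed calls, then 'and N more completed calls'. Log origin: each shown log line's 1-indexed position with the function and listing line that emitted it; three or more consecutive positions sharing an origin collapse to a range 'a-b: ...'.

Answer: main -> derive_floor (called at line 30) -> sum_active (called at line 22).
Core observation: The log first diverges at position 5: the faulty run prints 'match at position 11' where the working version prints 'match at position 1'.
Crash: sum_active, line 12, IndexError.
First divergence: position 5 — shown 'match at position 11', intended 'match at position 1'.
Intended log window:
  3: enter settle_round: 5 items against 11
  4: hit index 1
  5: match at position 1
  6: enter collect_span: left 22 right 3
Execution walk:
  settle_round([6, 11, 9, 9, 3], 11) -> 11  [called from sum_active, line 10]
Log origins:
  1: emitted by main (line 29)
  2: emitted by sum_active (line 9)
  3: emitted by settle_round (line 2)
  4: emitted by settle_round (line 5)
  5: emitted by sum_active (line 11)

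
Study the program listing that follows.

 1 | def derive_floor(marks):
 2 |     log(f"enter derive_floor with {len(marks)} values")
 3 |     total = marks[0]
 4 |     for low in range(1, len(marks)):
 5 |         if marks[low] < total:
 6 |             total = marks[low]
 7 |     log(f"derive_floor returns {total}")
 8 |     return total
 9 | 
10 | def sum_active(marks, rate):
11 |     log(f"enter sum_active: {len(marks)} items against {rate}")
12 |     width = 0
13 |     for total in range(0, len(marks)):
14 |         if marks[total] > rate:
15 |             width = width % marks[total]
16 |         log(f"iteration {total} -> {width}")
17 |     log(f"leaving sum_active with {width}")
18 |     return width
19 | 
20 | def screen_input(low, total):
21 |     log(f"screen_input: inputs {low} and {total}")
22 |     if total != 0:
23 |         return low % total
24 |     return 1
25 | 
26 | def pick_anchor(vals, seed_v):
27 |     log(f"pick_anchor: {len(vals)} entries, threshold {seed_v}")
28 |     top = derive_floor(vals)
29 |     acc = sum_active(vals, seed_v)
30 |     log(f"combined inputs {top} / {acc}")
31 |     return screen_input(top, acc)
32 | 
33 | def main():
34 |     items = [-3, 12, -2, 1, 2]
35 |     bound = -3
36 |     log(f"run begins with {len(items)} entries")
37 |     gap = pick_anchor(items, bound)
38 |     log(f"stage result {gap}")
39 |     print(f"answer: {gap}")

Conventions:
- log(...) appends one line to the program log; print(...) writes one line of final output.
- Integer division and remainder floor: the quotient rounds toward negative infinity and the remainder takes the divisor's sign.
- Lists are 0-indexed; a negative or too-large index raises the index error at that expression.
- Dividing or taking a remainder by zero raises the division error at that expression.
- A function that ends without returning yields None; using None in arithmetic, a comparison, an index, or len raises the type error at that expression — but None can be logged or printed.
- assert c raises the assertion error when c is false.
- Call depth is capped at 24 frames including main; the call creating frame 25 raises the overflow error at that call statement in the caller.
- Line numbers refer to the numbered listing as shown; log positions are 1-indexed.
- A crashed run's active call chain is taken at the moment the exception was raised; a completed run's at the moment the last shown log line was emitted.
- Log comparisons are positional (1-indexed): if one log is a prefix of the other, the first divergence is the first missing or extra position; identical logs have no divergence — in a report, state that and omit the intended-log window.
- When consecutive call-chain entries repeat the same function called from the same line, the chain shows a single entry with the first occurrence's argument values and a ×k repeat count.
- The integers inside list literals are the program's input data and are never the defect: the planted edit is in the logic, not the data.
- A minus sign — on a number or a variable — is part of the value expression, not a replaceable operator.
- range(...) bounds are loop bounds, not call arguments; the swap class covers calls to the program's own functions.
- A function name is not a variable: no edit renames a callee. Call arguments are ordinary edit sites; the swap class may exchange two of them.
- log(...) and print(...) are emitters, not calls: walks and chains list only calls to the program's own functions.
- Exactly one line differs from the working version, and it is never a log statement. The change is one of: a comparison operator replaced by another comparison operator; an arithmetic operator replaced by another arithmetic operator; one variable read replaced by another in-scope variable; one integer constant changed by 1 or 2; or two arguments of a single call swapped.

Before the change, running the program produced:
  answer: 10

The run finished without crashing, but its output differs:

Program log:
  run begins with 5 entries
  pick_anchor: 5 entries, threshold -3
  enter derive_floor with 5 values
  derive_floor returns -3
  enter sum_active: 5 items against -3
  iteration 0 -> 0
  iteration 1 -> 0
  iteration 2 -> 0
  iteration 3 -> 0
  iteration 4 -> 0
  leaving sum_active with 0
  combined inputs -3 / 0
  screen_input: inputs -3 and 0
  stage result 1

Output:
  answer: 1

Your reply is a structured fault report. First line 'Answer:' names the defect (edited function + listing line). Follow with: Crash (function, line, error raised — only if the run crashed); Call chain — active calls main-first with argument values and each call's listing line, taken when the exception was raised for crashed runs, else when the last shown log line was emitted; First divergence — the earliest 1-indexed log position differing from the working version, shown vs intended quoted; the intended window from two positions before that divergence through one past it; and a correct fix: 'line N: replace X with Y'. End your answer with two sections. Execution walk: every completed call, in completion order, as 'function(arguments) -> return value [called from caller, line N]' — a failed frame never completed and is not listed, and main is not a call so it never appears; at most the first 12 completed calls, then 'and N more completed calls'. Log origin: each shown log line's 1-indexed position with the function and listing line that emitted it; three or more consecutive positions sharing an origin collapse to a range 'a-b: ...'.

Answer: the defect is in sum_active at line 15.
The tell: The earliest visible damage is log position 7 — 'iteration 1 -> 0' rather than the intended 'iteration 1 -> 12'.
Call chain: main.
First divergence: position 7 — shown 'iteration 1 -> 0', intended 'iteration 1 -> 12'.
Intended log window:
  5: enter sum_active: 5 items against -3
  6: iteration 0 -> 0
  7: iteration 1 -> 12
  8: iteration 2 -> 10
Execution walk:
  derive_floor([-3, 12, -2, 1, 2]) -> -3  [called from pick_anchor, line 28]
  sum_active([-3, 12, -2, 1, 2], -3) -> 0  [called from pick_anchor, line 29]
  screen_input(-3, 0) -> 1  [called from pick_anchor, line 31]
  pick_anchor([-3, 12, -2, 1, 2], -3) -> 1  [called from main, line 37]
Log origins:
  1: emitted by main (line 36)
  2: emitted by pick_anchor (line 27)
  3: emitted by derive_floor (line 2)
  4: emitted by derive_floor (line 7)
  5: emitted by sum_active (line 11)
  6-10: emitted by sum_active (line 16)
  11: emitted by sum_active (line 17)
  12: emitted by pick_anchor (line 30)
  13: emitted by screen_input (line 21)
  14: emitted by main (line 38)
A correct fix: line 15: replace `%` with `+`.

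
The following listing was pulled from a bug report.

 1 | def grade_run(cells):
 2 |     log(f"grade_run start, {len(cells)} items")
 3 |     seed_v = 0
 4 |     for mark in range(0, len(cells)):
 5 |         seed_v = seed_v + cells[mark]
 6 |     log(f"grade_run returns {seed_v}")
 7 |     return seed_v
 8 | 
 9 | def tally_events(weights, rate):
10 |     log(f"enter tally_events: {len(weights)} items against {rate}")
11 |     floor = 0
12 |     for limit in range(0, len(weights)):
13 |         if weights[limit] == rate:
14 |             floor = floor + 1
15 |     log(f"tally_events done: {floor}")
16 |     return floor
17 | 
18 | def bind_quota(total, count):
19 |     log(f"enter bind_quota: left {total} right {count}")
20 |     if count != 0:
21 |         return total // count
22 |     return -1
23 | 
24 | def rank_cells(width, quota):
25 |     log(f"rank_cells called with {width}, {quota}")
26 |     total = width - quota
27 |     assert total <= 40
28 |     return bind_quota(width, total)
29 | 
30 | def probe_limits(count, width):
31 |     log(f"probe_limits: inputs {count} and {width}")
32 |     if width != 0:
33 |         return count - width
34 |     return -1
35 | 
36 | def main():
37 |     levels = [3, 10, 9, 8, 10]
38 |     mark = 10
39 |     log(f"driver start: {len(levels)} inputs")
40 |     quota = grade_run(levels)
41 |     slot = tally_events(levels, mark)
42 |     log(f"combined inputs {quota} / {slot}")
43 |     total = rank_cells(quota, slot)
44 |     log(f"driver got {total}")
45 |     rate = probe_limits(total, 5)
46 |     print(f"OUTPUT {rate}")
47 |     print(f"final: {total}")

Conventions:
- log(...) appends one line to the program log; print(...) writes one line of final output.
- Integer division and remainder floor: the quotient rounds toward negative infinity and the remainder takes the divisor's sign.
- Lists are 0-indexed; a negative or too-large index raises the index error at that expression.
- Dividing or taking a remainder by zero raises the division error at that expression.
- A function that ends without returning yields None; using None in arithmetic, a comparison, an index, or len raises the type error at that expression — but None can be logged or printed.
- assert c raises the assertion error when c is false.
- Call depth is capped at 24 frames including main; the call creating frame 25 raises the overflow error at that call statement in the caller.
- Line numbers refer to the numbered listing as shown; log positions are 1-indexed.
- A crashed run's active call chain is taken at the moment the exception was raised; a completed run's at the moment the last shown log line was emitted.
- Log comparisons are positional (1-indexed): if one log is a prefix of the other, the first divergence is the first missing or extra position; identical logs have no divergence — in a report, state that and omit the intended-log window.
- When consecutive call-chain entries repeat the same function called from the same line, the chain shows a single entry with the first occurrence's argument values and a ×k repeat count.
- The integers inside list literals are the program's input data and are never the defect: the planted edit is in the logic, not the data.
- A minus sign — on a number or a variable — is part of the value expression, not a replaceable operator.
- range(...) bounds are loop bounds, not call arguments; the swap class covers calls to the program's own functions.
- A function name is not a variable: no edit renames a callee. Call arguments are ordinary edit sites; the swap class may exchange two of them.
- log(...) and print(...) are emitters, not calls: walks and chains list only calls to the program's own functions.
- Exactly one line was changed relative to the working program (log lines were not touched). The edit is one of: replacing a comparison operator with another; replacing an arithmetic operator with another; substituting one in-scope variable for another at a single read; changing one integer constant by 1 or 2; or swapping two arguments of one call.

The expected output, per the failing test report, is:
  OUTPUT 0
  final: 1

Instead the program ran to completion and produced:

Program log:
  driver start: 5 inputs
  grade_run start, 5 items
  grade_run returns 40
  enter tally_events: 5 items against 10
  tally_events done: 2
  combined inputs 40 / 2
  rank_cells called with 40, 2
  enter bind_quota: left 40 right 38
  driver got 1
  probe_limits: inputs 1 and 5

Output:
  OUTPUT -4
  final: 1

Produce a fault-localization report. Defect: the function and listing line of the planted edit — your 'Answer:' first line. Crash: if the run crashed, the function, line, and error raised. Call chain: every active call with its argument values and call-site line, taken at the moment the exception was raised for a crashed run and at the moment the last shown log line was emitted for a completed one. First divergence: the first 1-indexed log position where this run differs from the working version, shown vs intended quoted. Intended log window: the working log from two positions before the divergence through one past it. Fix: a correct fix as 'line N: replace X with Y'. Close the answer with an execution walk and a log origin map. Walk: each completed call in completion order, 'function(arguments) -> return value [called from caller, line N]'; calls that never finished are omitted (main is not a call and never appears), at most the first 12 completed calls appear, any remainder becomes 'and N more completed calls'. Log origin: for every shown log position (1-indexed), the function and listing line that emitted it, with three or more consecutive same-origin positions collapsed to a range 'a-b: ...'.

Answer: the defect is in probe_limits at line 33.
Key observation: The two runs log identically and part ways only at the printed values.
Call chain: main -> probe_limits(1, 5) (called at line 45).
First divergence: none — the logs agree in full.
Execution walk:
  grade_run([3, 10, 9, 8, 10]) -> 40  [called from main, line 40]
  tally_events([3, 10, 9, 8, 10], 10) -> 2  [called from main, line 41]
  bind_quota(40, 38) -> 1  [called from rank_cells, line 28]
  rank_cells(40, 2) -> 1  [called from main, line 43]
  probe_limits(1, 5) -> -4  [called from main, line 45]
Log line origins:
  1: emitted by main (line 39)
  2: emitted by grade_run (line 2)
  3: emitted by grade_run (line 6)
  4: emitted by tally_events (line 10)
  5: emitted by tally_events (line 15)
  6: emitted by main (line 42)
  7: emitted by rank_cells (line 25)
  8: emitted by bind_quota (line 19)
  9: emitted by main (line 44)
  10: emitted by probe_limits (line 31)
A correct fix: line 33: replace `-` with `//`.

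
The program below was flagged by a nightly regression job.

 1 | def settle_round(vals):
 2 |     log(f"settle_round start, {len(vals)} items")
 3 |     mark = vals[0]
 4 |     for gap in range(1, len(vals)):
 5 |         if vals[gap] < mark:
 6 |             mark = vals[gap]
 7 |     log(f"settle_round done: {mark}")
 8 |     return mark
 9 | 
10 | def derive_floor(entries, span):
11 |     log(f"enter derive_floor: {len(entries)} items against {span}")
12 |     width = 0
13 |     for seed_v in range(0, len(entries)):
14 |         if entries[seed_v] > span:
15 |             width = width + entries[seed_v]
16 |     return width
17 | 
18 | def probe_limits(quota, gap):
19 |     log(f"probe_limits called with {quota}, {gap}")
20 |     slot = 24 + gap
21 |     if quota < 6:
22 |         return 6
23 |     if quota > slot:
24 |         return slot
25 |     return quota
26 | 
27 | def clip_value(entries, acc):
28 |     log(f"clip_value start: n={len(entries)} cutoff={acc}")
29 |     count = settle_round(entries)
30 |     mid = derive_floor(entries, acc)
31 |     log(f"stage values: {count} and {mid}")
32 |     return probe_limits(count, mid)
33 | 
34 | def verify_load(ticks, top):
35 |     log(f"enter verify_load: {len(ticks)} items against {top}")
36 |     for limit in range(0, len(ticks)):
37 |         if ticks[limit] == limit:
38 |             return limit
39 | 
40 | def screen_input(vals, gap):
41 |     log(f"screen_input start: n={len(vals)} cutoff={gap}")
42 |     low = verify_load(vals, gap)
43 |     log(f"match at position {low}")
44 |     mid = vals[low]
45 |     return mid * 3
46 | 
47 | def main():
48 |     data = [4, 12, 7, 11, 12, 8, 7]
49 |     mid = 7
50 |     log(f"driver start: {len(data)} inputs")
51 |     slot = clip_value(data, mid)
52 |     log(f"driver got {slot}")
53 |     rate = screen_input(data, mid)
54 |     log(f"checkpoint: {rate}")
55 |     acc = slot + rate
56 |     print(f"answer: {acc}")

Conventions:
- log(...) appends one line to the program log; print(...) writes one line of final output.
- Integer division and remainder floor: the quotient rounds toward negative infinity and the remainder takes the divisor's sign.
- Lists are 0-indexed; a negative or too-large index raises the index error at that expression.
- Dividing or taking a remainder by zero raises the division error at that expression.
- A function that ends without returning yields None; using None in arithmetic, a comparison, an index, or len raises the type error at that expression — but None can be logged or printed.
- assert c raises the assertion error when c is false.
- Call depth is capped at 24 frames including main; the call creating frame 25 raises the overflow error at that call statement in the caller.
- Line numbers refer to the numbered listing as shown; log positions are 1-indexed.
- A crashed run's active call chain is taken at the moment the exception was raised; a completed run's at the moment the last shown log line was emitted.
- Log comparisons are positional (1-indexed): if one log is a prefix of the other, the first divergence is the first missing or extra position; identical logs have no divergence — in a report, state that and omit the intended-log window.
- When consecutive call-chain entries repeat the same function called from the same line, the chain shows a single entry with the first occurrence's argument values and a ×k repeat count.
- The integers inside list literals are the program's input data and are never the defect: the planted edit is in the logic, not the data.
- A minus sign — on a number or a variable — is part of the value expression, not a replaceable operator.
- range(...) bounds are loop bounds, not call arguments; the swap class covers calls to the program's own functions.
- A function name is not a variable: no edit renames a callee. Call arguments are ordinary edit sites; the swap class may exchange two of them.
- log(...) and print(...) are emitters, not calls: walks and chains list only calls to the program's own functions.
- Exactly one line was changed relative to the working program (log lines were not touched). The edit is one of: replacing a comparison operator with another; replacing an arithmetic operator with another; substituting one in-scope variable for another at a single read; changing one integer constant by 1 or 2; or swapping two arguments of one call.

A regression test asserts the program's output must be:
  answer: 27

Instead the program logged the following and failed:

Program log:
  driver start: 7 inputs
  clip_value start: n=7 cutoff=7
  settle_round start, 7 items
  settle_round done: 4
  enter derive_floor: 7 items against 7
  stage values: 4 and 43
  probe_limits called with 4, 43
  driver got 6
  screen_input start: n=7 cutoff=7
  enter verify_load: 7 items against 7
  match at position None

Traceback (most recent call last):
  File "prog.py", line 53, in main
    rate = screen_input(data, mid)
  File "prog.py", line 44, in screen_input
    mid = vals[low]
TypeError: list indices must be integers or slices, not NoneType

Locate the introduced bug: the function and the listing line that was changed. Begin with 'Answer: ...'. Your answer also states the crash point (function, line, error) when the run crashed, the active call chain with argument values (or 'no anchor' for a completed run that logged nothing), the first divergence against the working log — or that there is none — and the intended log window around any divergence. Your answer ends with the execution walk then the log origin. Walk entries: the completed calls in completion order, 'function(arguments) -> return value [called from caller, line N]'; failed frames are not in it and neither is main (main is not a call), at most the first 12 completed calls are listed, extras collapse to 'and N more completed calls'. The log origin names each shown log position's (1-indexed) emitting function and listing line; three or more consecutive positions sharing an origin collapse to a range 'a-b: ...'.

Answer: the defect is in verify_load at line 37.
The tell: Everything matches until log position 11, which reads 'match at position None' in place of 'match at position 2'.
Crash: screen_input, line 44, TypeError.
Call chain: main -> screen_input([4, 12, 7, 11, 12, 8, 7], 7) (called at line 53).
First divergence: position 11 — the shown line 'match at position None' should read 'match at position 2'.
Intended log window:
  9: screen_input start: n=7 cutoff=7
  10: enter verify_load: 7 items against 7
  11: match at position 2
  12: checkpoint: 21
Execution walk:
  settle_round([4, 12, 7, 11, 12, 8, 7]) -> 4  [called from clip_value, line 29]
  derive_floor([4, 12, 7, 11, 12, 8, 7], 7) -> 43  [called from clip_value, line 30]
  probe_limits(4, 43) -> 6  [called from clip_value, line 32]
  clip_value([4, 12, 7, 11, 12, 8, 7], 7) -> 6  [called from main, line 51]
  verify_load([4, 12, 7, 11, 12, 8, 7], 7) -> None  [called from screen_input, line 42]
Origin of each log line:
  1: from main, line 50
  2: from clip_value, line 28
  3: from settle_round, line 2
  4: from settle_round, line 7
  5: from derive_floor, line 11
  6: from clip_value, line 31
  7: from probe_limits, line 19
  8: from main, line 52
  9: from screen_input, line 41
  10: from verify_load, line 35
  11: from screen_input, line 43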